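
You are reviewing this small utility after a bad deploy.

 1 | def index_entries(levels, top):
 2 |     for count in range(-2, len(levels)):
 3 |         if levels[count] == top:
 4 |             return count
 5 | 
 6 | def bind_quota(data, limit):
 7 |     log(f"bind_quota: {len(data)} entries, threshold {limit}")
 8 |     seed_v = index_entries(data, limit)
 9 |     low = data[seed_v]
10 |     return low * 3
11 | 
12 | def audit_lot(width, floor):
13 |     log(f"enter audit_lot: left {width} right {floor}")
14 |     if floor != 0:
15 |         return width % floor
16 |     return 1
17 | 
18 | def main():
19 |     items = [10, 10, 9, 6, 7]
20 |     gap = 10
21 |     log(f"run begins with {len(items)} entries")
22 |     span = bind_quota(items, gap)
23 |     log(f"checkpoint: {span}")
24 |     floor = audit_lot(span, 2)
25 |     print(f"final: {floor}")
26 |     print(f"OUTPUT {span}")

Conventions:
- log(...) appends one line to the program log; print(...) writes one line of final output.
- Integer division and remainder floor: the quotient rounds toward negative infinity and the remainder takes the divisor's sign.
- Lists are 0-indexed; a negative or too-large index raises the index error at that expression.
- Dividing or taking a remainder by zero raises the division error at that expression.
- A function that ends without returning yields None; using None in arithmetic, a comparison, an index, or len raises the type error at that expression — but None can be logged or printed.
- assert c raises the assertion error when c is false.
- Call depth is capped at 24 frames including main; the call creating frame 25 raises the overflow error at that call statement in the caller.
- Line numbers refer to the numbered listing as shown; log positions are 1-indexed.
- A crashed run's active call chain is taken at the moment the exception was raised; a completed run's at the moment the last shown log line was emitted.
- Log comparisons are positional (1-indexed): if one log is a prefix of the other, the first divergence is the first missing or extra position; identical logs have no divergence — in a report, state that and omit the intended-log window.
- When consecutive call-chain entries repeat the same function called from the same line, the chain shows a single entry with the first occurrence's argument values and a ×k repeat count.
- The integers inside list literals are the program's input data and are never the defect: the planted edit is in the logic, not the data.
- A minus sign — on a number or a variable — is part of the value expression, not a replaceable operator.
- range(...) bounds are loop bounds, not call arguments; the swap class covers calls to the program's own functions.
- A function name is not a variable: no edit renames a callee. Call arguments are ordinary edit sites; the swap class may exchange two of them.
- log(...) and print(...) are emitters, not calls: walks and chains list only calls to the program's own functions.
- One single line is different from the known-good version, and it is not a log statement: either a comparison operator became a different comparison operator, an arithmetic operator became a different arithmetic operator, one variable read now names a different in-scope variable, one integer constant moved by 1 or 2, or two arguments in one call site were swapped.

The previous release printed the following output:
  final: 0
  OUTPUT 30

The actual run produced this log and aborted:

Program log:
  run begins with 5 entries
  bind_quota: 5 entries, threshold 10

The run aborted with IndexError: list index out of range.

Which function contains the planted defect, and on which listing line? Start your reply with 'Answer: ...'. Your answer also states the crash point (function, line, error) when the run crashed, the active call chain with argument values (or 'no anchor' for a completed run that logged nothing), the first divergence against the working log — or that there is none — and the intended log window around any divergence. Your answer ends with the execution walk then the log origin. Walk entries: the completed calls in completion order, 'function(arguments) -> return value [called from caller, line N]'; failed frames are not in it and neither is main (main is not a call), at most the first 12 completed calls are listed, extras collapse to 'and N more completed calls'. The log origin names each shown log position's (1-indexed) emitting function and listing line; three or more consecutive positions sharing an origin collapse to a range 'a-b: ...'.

Answer: the defect is in index_entries at line 2.
Core observation: After 2 matching log lines the faulty run goes silent, while the working version continues with 'checkpoint: 30'.
Crash: index_entries, line 3, IndexError.
Call chain: main -> bind_quota([10, 10, 9, 6, 7], 10) (called at line 22) -> index_entries([10, 10, 9, 6, 7], 10) (called at line 8).
First divergence: position 3 — the faulty run's log ends after 2 lines; the working version continues with 'checkpoint: 30'.
Intended log window:
  1: run begins with 5 entries
  2: bind_quota: 5 entries, threshold 10
  3: checkpoint: 30
  4: enter audit_lot: left 30 right 2
Execution walk:
  (no call completed)
Log origins:
  1: emitted by main (line 21)
  2: emitted by bind_quota (line 7)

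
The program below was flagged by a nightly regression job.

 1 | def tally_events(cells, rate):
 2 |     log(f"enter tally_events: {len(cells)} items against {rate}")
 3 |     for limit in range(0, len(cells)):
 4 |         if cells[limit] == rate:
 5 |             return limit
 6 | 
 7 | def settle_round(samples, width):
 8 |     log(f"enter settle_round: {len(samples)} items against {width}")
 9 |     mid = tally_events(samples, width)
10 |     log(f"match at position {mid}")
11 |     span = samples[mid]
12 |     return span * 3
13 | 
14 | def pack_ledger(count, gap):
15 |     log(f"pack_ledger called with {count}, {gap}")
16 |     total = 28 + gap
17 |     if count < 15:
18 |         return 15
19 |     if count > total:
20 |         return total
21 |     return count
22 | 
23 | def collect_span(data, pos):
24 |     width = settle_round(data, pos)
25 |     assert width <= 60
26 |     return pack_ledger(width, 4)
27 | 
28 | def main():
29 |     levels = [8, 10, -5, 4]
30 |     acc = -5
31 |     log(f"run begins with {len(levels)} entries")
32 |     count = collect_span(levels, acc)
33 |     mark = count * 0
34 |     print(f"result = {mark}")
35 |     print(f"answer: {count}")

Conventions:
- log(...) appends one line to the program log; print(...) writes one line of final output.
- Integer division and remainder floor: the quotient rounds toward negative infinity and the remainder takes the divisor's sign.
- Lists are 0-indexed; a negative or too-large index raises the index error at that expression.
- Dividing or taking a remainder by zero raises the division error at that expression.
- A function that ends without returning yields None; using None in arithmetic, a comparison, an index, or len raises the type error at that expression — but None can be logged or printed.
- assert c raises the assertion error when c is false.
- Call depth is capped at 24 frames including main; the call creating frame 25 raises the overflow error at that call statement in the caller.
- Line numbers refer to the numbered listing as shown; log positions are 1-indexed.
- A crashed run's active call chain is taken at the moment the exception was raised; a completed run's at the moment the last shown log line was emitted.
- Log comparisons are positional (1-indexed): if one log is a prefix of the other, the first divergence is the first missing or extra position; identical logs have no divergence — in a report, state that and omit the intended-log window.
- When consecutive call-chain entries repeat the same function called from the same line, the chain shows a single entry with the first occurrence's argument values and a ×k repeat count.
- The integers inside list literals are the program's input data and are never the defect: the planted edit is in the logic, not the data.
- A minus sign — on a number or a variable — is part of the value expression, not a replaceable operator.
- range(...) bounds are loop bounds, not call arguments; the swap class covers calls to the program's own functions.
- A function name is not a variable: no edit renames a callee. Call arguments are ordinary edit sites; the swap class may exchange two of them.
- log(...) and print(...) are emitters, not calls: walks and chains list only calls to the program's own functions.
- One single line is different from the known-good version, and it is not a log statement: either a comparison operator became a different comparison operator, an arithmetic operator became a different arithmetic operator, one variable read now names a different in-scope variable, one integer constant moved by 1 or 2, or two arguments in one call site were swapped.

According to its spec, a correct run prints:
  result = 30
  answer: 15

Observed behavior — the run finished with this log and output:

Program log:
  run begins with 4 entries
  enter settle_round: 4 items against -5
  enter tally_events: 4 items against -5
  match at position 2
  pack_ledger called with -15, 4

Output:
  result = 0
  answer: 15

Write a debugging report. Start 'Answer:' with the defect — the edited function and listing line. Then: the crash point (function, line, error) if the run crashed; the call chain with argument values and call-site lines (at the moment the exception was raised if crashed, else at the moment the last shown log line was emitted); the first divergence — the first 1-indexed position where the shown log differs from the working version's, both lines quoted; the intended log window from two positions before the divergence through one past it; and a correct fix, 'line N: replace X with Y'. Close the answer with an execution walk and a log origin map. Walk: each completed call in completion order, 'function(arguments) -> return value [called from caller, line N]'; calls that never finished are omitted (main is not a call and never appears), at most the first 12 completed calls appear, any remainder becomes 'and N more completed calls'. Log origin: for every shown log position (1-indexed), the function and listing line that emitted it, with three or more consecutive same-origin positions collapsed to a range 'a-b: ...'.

Answer: the defect is in main at line 33.
Core observation: Log streams are identical — the defect surfaces only in the printed output.
Call chain: main -> collect_span([8, 10, -5, 4], -5) (called at line 32) -> pack_ledger(-15, 4) (called at line 26).
First divergence: none (the log streams are identical).
Execution walk:
  tally_events([8, 10, -5, 4], -5) -> 2  [called from settle_round, line 9]
  settle_round([8, 10, -5, 4], -5) -> -15  [called from collect_span, line 24]
  pack_ledger(-15, 4) -> 15  [called from collect_span, line 26]
  collect_span([8, 10, -5, 4], -5) -> 15  [called from main, line 32]
Origin of each log line:
  1: from main, line 31
  2: from settle_round, line 8
  3: from tally_events, line 2
  4: from settle_round, line 10
  5: from pack_ledger, line 15
A correct fix: line 33: replace `0` with `2`.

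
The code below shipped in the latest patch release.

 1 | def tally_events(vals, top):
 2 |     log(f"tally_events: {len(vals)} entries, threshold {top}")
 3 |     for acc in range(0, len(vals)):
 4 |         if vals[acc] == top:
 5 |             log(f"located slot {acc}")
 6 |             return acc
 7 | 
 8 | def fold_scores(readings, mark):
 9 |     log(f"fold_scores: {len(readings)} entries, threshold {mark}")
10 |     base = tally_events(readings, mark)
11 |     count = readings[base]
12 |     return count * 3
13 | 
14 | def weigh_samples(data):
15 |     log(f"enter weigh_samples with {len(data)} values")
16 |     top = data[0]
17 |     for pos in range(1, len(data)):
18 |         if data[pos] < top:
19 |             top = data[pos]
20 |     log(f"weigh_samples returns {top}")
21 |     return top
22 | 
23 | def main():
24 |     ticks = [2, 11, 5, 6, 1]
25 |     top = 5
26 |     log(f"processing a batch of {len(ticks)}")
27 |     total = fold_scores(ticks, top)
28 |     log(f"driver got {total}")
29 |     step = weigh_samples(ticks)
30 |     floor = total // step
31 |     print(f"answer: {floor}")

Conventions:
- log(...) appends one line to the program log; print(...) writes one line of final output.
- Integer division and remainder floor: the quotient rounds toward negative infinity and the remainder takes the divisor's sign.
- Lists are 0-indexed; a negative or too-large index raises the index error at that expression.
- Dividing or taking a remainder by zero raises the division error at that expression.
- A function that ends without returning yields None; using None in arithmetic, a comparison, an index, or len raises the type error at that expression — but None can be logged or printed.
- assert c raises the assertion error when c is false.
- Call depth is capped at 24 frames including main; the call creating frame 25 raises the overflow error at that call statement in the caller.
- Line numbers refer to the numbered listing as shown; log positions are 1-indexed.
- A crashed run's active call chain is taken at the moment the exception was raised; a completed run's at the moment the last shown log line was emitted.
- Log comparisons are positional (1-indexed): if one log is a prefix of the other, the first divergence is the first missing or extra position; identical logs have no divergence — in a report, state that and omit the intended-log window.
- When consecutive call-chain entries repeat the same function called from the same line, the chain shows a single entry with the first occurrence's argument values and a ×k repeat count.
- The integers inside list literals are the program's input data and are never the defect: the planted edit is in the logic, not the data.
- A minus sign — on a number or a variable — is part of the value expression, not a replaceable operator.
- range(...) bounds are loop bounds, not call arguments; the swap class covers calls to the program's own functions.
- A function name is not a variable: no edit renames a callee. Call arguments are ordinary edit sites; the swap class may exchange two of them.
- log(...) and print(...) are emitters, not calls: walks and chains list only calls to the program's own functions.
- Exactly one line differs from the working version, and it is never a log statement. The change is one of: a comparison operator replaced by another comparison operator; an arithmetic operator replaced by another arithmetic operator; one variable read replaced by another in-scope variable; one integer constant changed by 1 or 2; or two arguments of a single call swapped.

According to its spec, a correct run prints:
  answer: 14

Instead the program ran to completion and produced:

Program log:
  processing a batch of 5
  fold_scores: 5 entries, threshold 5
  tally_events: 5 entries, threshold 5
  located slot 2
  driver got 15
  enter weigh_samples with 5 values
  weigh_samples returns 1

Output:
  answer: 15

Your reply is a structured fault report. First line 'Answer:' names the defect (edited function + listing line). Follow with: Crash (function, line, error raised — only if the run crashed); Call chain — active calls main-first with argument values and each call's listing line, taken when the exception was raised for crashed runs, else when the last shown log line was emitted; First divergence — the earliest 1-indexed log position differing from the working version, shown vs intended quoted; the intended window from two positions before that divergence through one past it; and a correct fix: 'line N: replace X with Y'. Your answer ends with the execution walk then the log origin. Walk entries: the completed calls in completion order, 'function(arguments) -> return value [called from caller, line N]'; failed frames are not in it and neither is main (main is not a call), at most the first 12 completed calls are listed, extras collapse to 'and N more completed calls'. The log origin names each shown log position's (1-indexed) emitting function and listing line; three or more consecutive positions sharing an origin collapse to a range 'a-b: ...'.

Answer: the defect is in main at line 30.
Key fact: Log streams are identical — the defect surfaces only in the printed output.
Call chain: main -> weigh_samples([2, 11, 5, 6, 1]) (called at line 29).
First divergence: none — the logs agree in full.
Execution walk:
  tally_events([2, 11, 5, 6, 1], 5) -> 2  [called from fold_scores, line 10]
  fold_scores([2, 11, 5, 6, 1], 5) -> 15  [called from main, line 27]
  weigh_samples([2, 11, 5, 6, 1]) -> 1  [called from main, line 29]
Log origin:
  1: logged in main at line 26
  2: logged in fold_scores at line 9
  3: logged in tally_events at line 2
  4: logged in tally_events at line 5
  5: logged in main at line 28
  6: logged in weigh_samples at line 15
  7: logged in weigh_samples at line 20
A correct fix: line 30: replace `//` with `-`.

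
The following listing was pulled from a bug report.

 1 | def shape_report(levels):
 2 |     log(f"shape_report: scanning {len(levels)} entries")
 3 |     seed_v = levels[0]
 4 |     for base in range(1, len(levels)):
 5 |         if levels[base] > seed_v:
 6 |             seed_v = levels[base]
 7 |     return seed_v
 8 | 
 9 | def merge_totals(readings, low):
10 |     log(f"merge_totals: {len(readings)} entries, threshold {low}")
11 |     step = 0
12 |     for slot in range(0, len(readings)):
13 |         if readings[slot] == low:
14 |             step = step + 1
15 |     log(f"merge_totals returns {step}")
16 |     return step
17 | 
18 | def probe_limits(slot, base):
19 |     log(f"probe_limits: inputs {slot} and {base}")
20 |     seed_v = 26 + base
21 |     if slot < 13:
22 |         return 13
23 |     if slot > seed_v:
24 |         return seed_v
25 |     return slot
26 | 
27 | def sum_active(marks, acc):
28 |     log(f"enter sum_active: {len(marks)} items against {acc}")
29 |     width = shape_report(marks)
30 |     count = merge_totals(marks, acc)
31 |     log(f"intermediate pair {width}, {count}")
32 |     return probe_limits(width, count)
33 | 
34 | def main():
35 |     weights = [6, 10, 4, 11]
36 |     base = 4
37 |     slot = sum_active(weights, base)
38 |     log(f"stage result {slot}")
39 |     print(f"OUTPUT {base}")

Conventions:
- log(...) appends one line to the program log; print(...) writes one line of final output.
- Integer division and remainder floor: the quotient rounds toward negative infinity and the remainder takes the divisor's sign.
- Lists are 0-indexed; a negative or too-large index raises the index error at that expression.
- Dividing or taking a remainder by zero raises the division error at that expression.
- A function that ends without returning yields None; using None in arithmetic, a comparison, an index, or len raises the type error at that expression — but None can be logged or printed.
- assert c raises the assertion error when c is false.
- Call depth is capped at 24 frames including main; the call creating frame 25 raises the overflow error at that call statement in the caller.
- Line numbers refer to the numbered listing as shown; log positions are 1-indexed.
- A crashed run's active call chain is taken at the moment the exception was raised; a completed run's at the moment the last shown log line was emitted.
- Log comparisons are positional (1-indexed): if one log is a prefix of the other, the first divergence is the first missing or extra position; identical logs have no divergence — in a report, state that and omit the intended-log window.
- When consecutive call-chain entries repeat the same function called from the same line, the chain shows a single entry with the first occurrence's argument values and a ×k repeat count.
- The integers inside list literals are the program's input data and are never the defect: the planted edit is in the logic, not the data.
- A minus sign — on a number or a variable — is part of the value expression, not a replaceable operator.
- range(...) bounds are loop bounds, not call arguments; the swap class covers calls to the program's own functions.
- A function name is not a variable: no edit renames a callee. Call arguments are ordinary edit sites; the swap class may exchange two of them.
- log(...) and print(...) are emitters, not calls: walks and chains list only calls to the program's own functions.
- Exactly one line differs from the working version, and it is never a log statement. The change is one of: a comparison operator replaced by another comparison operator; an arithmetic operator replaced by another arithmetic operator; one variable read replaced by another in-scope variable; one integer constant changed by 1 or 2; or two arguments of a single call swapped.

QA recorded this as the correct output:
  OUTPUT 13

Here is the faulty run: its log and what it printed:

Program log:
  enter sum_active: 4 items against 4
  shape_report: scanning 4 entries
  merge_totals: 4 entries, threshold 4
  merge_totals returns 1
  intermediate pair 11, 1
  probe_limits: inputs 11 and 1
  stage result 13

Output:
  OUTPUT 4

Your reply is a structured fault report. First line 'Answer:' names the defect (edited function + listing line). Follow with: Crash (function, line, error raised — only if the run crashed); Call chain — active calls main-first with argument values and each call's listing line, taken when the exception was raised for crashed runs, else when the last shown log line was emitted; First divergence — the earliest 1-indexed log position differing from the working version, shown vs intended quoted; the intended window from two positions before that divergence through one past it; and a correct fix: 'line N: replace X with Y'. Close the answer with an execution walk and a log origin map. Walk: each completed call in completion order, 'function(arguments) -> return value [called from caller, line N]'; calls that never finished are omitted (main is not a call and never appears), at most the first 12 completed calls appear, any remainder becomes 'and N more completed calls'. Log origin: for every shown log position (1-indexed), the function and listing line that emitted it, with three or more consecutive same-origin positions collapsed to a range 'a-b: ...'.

Answer: the defect is in main at line 39.
The tell: The two runs log identically and part ways only at the printed values.
Call chain: main.
First divergence: none (the log streams are identical).
Execution walk:
  shape_report([6, 10, 4, 11]) -> 11  [called from sum_active, line 29]
  merge_totals([6, 10, 4, 11], 4) -> 1  [called from sum_active, line 30]
  probe_limits(11, 1) -> 13  [called from sum_active, line 32]
  sum_active([6, 10, 4, 11], 4) -> 13  [called from main, line 37]
Origin of each log line:
  1: emitted by sum_active (line 28)
  2: emitted by shape_report (line 2)
  3: emitted by merge_totals (line 10)
  4: emitted by merge_totals (line 15)
  5: emitted by sum_active (line 31)
  6: emitted by probe_limits (line 19)
  7: emitted by main (line 38)
A correct fix: line 39: replace `base` with `slot`.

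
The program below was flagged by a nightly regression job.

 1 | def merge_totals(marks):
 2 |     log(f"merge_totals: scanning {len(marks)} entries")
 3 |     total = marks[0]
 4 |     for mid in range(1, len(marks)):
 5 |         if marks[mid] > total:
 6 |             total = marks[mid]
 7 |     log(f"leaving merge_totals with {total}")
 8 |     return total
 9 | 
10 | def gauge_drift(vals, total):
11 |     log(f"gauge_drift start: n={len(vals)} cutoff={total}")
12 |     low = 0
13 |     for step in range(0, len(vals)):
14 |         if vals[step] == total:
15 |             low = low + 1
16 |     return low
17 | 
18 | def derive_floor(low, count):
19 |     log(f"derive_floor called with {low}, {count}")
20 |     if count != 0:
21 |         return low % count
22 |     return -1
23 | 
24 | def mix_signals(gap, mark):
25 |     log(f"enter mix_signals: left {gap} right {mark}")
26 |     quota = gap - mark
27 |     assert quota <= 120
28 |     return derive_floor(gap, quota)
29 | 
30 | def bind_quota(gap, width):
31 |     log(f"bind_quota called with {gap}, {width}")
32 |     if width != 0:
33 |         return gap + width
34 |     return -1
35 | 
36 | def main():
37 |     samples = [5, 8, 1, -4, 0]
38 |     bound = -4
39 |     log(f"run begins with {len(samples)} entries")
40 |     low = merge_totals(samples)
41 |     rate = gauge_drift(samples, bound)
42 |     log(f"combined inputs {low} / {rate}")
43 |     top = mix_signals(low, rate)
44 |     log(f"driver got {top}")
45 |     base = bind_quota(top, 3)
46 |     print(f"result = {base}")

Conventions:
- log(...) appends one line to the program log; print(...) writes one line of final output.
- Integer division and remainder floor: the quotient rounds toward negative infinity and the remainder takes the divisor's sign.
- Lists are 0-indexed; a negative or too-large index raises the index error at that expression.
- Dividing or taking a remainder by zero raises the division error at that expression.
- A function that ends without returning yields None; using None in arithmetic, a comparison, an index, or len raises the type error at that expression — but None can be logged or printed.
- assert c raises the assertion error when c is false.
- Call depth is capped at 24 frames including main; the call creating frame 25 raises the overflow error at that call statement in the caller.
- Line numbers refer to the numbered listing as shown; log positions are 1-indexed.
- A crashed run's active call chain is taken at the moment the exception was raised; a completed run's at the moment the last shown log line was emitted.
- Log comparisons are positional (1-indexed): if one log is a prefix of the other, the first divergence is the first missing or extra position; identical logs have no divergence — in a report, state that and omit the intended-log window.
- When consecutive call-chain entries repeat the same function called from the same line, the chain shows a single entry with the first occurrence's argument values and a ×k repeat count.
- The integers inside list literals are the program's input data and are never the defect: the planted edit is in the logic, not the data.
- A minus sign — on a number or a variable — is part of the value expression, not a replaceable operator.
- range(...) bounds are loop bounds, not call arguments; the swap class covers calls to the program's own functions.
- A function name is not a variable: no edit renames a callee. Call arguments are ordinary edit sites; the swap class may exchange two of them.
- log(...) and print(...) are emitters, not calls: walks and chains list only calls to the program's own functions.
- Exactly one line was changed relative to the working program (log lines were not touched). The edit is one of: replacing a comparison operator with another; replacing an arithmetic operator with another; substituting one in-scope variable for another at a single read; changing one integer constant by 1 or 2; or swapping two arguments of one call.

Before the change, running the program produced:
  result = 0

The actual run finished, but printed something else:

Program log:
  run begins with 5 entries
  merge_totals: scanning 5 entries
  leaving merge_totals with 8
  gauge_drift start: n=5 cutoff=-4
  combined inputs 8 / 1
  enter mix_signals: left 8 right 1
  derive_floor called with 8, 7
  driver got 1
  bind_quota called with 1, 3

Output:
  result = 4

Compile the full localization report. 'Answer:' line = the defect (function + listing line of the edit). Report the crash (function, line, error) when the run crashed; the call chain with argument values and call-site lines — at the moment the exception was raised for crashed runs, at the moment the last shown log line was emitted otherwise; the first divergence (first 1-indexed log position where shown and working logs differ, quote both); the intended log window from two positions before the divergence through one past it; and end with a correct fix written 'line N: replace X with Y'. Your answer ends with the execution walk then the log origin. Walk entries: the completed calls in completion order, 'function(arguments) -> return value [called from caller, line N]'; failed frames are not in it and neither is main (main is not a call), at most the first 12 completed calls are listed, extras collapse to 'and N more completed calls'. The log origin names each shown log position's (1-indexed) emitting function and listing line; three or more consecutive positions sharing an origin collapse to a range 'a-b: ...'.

Answer: the defect is in bind_quota at line 33.
The tell: No log line changed; the fault shows up purely in the output.
Call chain: main -> bind_quota(1, 3) (called at line 45).
First divergence: none; the two logs match at every position.
Execution walk:
  merge_totals([5, 8, 1, -4, 0]) -> 8  [called from main, line 40]
  gauge_drift([5, 8, 1, -4, 0], -4) -> 1  [called from main, line 41]
  derive_floor(8, 7) -> 1  [called from mix_signals, line 28]
  mix_signals(8, 1) -> 1  [called from main, line 43]
  bind_quota(1, 3) -> 4  [called from main, line 45]
Log line origins:
  1: from main, line 39
  2: from merge_totals, line 2
  3: from merge_totals, line 7
  4: from gauge_drift, line 11
  5: from main, line 42
  6: from mix_signals, line 25
  7: from derive_floor, line 19
  8: from main, line 44
  9: from bind_quota, line 31
A correct fix: line 33: replace `+` with `//`.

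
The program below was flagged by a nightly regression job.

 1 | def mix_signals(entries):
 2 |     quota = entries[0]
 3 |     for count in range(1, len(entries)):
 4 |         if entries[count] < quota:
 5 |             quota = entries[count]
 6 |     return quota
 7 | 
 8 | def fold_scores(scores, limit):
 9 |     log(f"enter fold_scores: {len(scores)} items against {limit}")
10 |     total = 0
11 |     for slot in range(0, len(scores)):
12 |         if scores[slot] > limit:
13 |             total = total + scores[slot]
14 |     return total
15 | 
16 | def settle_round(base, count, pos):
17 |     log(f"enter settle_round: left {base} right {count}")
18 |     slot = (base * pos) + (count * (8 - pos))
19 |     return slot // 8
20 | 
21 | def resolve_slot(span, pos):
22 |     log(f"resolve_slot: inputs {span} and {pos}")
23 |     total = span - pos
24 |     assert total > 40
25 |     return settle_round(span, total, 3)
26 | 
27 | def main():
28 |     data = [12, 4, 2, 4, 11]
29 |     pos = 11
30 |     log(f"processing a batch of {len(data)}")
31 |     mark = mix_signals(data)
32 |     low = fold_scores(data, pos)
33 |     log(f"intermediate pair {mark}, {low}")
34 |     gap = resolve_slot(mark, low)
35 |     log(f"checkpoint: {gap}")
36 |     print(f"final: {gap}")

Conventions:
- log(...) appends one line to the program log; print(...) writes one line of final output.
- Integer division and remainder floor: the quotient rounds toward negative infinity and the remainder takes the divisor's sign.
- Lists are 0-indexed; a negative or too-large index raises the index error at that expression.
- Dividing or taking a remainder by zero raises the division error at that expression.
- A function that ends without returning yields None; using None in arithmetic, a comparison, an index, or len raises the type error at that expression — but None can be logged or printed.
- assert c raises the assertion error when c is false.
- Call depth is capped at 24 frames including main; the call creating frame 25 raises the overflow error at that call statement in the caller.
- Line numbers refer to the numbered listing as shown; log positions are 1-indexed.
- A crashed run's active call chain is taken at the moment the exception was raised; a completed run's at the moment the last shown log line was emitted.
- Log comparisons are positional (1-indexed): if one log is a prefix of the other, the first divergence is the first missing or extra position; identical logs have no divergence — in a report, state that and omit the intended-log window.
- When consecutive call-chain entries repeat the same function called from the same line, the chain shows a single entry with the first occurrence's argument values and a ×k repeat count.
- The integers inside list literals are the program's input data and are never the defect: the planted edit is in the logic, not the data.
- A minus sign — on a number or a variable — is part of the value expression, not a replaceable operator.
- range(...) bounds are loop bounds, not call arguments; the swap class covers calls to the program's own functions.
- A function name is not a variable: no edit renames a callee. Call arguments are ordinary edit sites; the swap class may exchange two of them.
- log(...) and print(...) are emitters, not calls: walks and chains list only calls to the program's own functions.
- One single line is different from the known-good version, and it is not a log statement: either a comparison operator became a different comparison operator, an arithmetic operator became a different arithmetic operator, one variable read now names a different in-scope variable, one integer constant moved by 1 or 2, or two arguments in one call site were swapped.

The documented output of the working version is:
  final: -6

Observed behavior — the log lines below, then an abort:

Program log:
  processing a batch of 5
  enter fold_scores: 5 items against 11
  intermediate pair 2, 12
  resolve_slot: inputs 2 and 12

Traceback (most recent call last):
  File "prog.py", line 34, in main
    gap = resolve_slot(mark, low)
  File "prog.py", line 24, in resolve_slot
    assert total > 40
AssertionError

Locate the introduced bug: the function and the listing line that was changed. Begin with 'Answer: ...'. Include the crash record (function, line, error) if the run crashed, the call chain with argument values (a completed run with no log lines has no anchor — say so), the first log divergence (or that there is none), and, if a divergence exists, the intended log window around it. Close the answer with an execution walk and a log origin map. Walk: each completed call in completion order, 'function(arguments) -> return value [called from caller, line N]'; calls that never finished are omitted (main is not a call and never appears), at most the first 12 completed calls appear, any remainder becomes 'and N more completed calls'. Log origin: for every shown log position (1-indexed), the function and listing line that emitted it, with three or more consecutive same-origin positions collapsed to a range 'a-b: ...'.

Answer: the defect is in resolve_slot at line 24.
Key observation: Only 4 log lines were emitted before the run died; the intended continuation was 'enter settle_round: left 2 right -10'.
Crash: resolve_slot, line 24, AssertionError.
Call chain: main -> resolve_slot(2, 12) (called at line 34).
First divergence: position 5 — after 4 matching lines the faulty run goes silent; intended next line 'enter settle_round: left 2 right -10'.
Intended log window:
  3: intermediate pair 2, 12
  4: resolve_slot: inputs 2 and 12
  5: enter settle_round: left 2 right -10
  6: checkpoint: -6
Execution walk:
  mix_signals([12, 4, 2, 4, 11]) -> 2  [called from main, line 31]
  fold_scores([12, 4, 2, 4, 11], 11) -> 12  [called from main, line 32]
Log origin:
  1: emitted by main (line 30)
  2: emitted by fold_scores (line 9)
  3: emitted by main (line 33)
  4: emitted by resolve_slot (line 22)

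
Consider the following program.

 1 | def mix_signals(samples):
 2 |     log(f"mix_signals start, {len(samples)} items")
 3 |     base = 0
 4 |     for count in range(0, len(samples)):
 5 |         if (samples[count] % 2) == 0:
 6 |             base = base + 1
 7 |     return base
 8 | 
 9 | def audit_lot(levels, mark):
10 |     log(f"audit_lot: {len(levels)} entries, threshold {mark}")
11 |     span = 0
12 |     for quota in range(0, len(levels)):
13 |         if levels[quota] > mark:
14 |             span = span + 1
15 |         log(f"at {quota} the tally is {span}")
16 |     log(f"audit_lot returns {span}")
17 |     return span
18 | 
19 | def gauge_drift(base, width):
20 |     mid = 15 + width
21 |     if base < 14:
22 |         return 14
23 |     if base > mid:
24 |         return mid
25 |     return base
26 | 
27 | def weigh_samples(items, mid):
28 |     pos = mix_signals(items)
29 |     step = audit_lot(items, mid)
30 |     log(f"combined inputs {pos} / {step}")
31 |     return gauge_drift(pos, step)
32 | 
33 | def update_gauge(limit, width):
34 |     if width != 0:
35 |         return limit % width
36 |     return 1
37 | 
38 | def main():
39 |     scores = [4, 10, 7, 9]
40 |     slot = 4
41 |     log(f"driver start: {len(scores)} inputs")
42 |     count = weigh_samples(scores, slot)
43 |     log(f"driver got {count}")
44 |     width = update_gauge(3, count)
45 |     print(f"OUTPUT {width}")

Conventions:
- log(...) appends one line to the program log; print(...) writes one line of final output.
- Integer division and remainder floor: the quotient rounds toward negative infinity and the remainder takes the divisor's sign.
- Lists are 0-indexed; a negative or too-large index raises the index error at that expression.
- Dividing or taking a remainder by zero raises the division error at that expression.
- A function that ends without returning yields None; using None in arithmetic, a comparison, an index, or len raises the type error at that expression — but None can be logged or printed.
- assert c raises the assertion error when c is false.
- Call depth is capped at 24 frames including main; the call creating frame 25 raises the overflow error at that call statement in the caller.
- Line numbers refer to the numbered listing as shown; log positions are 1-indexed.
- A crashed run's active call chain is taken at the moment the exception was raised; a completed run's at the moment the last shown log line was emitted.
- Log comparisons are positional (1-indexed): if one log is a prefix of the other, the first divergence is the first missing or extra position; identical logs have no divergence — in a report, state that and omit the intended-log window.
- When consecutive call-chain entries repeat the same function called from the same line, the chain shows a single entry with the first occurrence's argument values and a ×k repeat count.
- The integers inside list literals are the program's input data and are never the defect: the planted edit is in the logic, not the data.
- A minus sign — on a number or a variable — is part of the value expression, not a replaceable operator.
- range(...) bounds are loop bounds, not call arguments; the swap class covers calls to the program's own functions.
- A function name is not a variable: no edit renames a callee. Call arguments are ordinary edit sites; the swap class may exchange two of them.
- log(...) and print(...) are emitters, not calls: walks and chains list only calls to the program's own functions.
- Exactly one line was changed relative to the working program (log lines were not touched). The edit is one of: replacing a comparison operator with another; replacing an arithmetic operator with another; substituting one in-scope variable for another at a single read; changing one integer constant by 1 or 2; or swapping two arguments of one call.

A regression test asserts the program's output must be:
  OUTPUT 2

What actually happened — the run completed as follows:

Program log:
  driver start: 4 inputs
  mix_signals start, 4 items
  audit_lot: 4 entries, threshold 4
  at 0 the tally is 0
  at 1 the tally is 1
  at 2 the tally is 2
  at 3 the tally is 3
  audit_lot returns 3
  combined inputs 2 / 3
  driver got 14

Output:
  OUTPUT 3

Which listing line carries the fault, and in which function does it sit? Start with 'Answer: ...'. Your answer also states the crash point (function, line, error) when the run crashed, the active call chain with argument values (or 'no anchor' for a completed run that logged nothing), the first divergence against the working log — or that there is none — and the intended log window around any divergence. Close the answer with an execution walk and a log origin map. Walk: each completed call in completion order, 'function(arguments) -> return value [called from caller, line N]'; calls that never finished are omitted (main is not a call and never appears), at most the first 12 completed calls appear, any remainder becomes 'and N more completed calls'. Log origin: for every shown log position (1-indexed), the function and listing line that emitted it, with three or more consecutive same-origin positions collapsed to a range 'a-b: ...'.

Answer: the defect is in main at line 44.
The tell: Every logged value matches the working version; the printed result is what differs.
Call chain: main.
First divergence: there is none — every log position agrees.
Execution walk:
  mix_signals([4, 10, 7, 9]) -> 2  [called from weigh_samples, line 28]
  audit_lot([4, 10, 7, 9], 4) -> 3  [called from weigh_samples, line 29]
  gauge_drift(2, 3) -> 14  [called from weigh_samples, line 31]
  weigh_samples([4, 10, 7, 9], 4) -> 14  [called from main, line 42]
  update_gauge(3, 14) -> 3  [called from main, line 44]
Log origin:
  1: logged in main at line 41
  2: logged in mix_signals at line 2
  3: logged in audit_lot at line 10
  4-7: logged in audit_lot at line 15
  8: logged in audit_lot at line 16
  9: logged in weigh_samples at line 30
  10: logged in main at line 43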